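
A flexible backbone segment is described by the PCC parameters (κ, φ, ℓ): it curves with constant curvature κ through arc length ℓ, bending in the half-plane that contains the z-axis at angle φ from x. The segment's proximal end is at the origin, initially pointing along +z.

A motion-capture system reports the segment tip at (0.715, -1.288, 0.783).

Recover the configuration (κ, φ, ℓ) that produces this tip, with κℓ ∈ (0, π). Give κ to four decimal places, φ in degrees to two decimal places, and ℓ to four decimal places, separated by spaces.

1.0586 299.04 2.0447

ρ = √(x²+y²) = √(0.715² + -1.288²) = 1.47315
φ = atan2(y, x) mod 360° = atan2(-1.288, 0.715) = 299.0357°
|p|² = ρ² + z² = 1.47315² + 0.783² = 2.78326
κ = 2ρ / |p|² = 2×1.47315 / 2.78326 = 1.05858
θ = 2·atan2(ρ, z) = 2·atan2(1.47315, 0.783) = 2.16451 rad
ℓ = θ/κ = 2.16451/1.05858 = 2.04473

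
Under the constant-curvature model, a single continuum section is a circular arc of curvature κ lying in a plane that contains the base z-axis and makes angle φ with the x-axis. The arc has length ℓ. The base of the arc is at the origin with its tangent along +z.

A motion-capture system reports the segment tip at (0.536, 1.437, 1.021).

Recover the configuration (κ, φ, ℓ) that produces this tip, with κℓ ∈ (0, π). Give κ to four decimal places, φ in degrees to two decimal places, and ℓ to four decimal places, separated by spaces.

ρ = √(x²+y²) = √(0.536² + 1.437²) = 1.53371
φ = atan2(y, x) mod 360° = atan2(1.437, 0.536) = 69.5445°
|p|² = ρ² + z² = 1.53371² + 1.021² = 3.39471
κ = 2ρ / |p|² = 2×1.53371 / 3.39471 = 0.90359
θ = 2·atan2(ρ, z) = 2·atan2(1.53371, 1.021) = 1.96692 rad
ℓ = θ/κ = 1.96692/0.90359 = 2.17678

0.9036 69.54 2.1768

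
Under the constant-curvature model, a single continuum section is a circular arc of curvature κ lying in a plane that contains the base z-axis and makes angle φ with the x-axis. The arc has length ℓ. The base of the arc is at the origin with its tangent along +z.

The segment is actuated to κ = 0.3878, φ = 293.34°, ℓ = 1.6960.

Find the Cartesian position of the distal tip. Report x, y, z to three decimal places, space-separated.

0.213 -0.494 1.576

θ = κ·ℓ = 0.3878 × 1.6960 = 0.65771 rad
ρ = (1 − cos θ)/κ = (1 − 0.79139)/0.3878 = 0.53792
z = sin θ / κ = 0.61131/0.3878 = 1.57634
x = ρ cos φ = 0.53792 × cos(293.34°) = 0.21312
y = ρ sin φ = 0.53792 × sin(293.34°) = -0.49390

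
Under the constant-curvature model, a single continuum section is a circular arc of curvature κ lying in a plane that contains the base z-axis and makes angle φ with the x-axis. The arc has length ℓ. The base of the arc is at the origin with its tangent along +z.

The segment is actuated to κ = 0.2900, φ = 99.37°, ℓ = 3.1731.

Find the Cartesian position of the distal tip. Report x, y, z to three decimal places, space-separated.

-0.221 1.342 2.744

θ = κ·ℓ = 0.2900 × 3.1731 = 0.92020 rad
ρ = (1 − cos θ)/κ = (1 − 0.60566)/0.2900 = 1.35979
z = sin θ / κ = 0.79572/0.2900 = 2.74387
x = ρ cos φ = 1.35979 × cos(99.37°) = -0.22139
y = ρ sin φ = 1.35979 × sin(99.37°) = 1.34164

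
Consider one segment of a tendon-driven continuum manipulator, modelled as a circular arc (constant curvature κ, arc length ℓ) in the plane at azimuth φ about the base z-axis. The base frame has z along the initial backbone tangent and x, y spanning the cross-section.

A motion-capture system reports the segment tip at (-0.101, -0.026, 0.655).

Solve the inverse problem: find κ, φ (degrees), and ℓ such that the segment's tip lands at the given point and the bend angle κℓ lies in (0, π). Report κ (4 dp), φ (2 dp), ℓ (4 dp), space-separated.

ρ = √(x²+y²) = √(-0.101² + -0.026²) = 0.10429
φ = atan2(y, x) mod 360° = atan2(-0.026, -0.101) = 194.4360°
|p|² = ρ² + z² = 0.10429² + 0.655² = 0.43990
κ = 2ρ / |p|² = 2×0.10429 / 0.43990 = 0.47416
θ = 2·atan2(ρ, z) = 2·atan2(0.10429, 0.655) = 0.31580 rad
ℓ = θ/κ = 0.31580/0.47416 = 0.66602

0.4742 194.44 0.6660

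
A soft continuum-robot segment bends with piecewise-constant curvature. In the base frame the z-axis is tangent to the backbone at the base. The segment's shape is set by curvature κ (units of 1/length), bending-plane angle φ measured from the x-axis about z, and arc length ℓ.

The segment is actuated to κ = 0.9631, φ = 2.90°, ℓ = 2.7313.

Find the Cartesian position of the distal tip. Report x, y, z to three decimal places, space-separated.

θ = κ·ℓ = 0.9631 × 2.7313 = 2.63052 rad
ρ = (1 − cos θ)/κ = (1 − -0.87222)/0.9631 = 1.94395
z = sin θ / κ = 0.48912/0.9631 = 0.50786
x = ρ cos φ = 1.94395 × cos(2.90°) = 1.94146
y = ρ sin φ = 1.94395 × sin(2.90°) = 0.09835

1.941 0.098 0.508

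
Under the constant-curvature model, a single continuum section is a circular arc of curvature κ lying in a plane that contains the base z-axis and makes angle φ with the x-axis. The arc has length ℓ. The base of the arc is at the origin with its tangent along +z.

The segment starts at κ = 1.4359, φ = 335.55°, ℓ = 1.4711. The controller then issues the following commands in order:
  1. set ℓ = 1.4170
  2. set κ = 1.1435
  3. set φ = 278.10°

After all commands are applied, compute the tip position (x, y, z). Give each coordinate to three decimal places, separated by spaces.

initial: κ=1.4359, φ=335.55°, ℓ=1.4711
cmd 1: set ℓ=1.4170 → (κ,φ,ℓ)=(1.4359,335.55°,1.4170) → tip=(0.9176,-0.4172,0.6228)
cmd 2: set κ=1.1435 → (κ,φ,ℓ)=(1.1435,335.55°,1.4170) → tip=(0.8355,-0.3799,0.8734)
cmd 3: set φ=278.10° → (κ,φ,ℓ)=(1.1435,278.10°,1.4170) → tip=(0.1293,-0.9087,0.8734)

0.129 -0.909 0.873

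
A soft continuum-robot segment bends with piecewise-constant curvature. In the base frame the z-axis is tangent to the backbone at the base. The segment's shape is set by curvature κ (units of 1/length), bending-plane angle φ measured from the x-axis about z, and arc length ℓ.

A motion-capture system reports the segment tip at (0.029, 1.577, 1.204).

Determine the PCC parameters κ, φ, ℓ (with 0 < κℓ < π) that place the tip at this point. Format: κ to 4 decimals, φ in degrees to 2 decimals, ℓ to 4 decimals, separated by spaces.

ρ = √(x²+y²) = √(0.029² + 1.577²) = 1.57727
φ = atan2(y, x) mod 360° = atan2(1.577, 0.029) = 88.9465°
|p|² = ρ² + z² = 1.57727² + 1.204² = 3.93739
κ = 2ρ / |p|² = 2×1.57727 / 3.93739 = 0.80117
θ = 2·atan2(ρ, z) = 2·atan2(1.57727, 1.204) = 1.83762 rad
ℓ = θ/κ = 1.83762/0.80117 = 2.29365

0.8012 88.95 2.2937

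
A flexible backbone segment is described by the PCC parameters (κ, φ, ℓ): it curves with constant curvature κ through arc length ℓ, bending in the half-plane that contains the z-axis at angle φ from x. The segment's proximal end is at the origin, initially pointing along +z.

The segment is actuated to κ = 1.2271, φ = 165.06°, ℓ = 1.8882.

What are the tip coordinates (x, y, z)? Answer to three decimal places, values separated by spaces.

θ = κ·ℓ = 1.2271 × 1.8882 = 2.31701 rad
ρ = (1 − cos θ)/κ = (1 − -0.67886)/1.2271 = 1.36816
z = sin θ / κ = 0.73426/1.2271 = 0.59837
x = ρ cos φ = 1.36816 × cos(165.06°) = -1.32191
y = ρ sin φ = 1.36816 × sin(165.06°) = 0.35272

-1.322 0.353 0.598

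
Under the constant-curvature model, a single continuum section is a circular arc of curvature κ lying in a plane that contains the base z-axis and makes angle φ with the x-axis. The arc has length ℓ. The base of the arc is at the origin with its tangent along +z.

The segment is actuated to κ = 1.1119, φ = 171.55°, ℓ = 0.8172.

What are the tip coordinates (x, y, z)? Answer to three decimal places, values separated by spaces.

-0.343 0.051 0.709

θ = κ·ℓ = 1.1119 × 0.8172 = 0.90864 rad
ρ = (1 − cos θ)/κ = (1 − 0.61482)/1.1119 = 0.34642
z = sin θ / κ = 0.78867/1.1119 = 0.70930
x = ρ cos φ = 0.34642 × cos(171.55°) = -0.34266
y = ρ sin φ = 0.34642 × sin(171.55°) = 0.05091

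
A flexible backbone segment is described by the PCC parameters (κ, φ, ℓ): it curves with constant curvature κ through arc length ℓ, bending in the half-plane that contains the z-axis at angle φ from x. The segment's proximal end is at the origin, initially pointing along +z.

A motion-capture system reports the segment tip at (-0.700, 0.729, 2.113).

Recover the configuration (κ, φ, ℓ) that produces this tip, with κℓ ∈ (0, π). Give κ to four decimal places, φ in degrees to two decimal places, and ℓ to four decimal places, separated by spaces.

ρ = √(x²+y²) = √(-0.700² + 0.729²) = 1.01066
φ = atan2(y, x) mod 360° = atan2(0.729, -0.700) = 133.8374°
|p|² = ρ² + z² = 1.01066² + 2.113² = 5.48621
κ = 2ρ / |p|² = 2×1.01066 / 5.48621 = 0.36844
θ = 2·atan2(ρ, z) = 2·atan2(1.01066, 2.113) = 0.89229 rad
ℓ = θ/κ = 0.89229/0.36844 = 2.42181

0.3684 133.84 2.4218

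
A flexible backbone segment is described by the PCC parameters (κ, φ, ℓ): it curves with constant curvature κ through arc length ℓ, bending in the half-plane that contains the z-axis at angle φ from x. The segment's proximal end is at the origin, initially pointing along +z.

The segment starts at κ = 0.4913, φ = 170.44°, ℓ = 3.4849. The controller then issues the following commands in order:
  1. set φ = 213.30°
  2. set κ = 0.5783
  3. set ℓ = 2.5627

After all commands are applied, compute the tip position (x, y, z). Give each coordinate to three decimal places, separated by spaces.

-1.317 -0.865 1.722

initial: κ=0.4913, φ=170.44°, ℓ=3.4849
cmd 1: set φ=213.30° → (κ,φ,ℓ)=(0.4913,213.30°,3.4849) → tip=(-1.9409,-1.2749,2.0151)
cmd 2: set κ=0.5783 → (κ,φ,ℓ)=(0.5783,213.30°,3.4849) → tip=(-2.0668,-1.3576,1.5612)
cmd 3: set ℓ=2.5627 → (κ,φ,ℓ)=(0.5783,213.30°,2.5627) → tip=(-1.3171,-0.8652,1.7224)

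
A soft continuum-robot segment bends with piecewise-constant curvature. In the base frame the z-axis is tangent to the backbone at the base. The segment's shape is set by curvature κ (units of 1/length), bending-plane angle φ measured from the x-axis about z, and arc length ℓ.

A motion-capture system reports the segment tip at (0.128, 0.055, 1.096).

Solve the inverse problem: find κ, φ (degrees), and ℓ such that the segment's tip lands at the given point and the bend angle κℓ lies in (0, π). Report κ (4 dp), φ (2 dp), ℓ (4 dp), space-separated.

0.2283 23.25 1.1078

ρ = √(x²+y²) = √(0.128² + 0.055²) = 0.13932
φ = atan2(y, x) mod 360° = atan2(0.055, 0.128) = 23.2526°
|p|² = ρ² + z² = 0.13932² + 1.096² = 1.22063
κ = 2ρ / |p|² = 2×0.13932 / 1.22063 = 0.22827
θ = 2·atan2(ρ, z) = 2·atan2(0.13932, 1.096) = 0.25287 rad
ℓ = θ/κ = 0.25287/0.22827 = 1.10777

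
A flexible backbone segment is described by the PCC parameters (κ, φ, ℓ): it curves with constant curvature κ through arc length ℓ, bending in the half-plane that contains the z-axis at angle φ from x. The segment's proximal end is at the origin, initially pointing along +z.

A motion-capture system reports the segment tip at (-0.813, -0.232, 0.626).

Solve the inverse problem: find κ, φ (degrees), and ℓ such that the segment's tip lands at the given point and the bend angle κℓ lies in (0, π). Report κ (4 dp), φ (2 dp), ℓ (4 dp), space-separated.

1.5279 195.93 1.2218

ρ = √(x²+y²) = √(-0.813² + -0.232²) = 0.84545
φ = atan2(y, x) mod 360° = atan2(-0.232, -0.813) = 195.9268°
|p|² = ρ² + z² = 0.84545² + 0.626² = 1.10667
κ = 2ρ / |p|² = 2×0.84545 / 1.10667 = 1.52793
θ = 2·atan2(ρ, z) = 2·atan2(0.84545, 0.626) = 1.86690 rad
ℓ = θ/κ = 1.86690/1.52793 = 1.22185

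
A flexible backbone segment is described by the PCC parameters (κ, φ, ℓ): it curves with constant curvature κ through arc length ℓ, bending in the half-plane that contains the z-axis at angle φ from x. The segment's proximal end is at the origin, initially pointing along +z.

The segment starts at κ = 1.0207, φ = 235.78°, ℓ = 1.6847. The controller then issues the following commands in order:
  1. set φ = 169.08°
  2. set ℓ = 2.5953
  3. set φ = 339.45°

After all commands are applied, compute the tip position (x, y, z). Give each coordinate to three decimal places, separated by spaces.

1.726 -0.647 0.463

initial: κ=1.0207, φ=235.78°, ℓ=1.6847
cmd 1: set φ=169.08° → (κ,φ,ℓ)=(1.0207,169.08°,1.6847) → tip=(-1.1046,0.2131,0.9689)
cmd 2: set ℓ=2.5953 → (κ,φ,ℓ)=(1.0207,169.08°,2.5953) → tip=(-1.8096,0.3491,0.4633)
cmd 3: set φ=339.45° → (κ,φ,ℓ)=(1.0207,339.45°,2.5953) → tip=(1.7257,-0.6469,0.4633)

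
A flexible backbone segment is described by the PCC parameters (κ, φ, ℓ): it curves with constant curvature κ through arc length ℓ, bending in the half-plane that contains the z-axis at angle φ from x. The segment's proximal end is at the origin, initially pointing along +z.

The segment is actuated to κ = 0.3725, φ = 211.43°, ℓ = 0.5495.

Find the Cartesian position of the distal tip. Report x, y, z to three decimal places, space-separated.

-0.048 -0.029 0.546

θ = κ·ℓ = 0.3725 × 0.5495 = 0.20469 rad
ρ = (1 − cos θ)/κ = (1 − 0.97912)/0.3725 = 0.05604
z = sin θ / κ = 0.20326/0.3725 = 0.54567
x = ρ cos φ = 0.05604 × cos(211.43°) = -0.04782
y = ρ sin φ = 0.05604 × sin(211.43°) = -0.02922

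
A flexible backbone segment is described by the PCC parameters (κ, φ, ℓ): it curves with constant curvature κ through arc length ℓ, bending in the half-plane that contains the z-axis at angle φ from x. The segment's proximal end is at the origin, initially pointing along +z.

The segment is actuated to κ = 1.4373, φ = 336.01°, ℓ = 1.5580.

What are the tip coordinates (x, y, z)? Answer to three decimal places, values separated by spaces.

1.030 -0.458 0.546

θ = κ·ℓ = 1.4373 × 1.5580 = 2.23931 rad
ρ = (1 − cos θ)/κ = (1 − -0.61982)/1.4373 = 1.12699
z = sin θ / κ = 0.78474/1.4373 = 0.54598
x = ρ cos φ = 1.12699 × cos(336.01°) = 1.02964
y = ρ sin φ = 1.12699 × sin(336.01°) = -0.45821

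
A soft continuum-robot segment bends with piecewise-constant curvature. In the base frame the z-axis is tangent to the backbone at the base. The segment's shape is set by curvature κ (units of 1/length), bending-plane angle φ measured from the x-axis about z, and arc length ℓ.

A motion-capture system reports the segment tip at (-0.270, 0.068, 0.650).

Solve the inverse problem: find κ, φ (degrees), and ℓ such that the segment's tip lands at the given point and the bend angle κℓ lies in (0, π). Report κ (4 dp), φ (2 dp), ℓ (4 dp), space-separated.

ρ = √(x²+y²) = √(-0.270² + 0.068²) = 0.27843
φ = atan2(y, x) mod 360° = atan2(0.068, -0.270) = 165.8639°
|p|² = ρ² + z² = 0.27843² + 0.650² = 0.50002
κ = 2ρ / |p|² = 2×0.27843 / 0.50002 = 1.11367
θ = 2·atan2(ρ, z) = 2·atan2(0.27843, 0.650) = 0.80942 rad
ℓ = θ/κ = 0.80942/1.11367 = 0.72680

1.1137 165.86 0.7268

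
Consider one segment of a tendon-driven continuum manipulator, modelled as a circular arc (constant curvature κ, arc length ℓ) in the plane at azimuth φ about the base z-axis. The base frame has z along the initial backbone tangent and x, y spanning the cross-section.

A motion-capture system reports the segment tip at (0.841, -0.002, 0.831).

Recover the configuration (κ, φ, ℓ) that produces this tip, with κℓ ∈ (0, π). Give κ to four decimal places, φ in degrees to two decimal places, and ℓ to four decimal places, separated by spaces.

ρ = √(x²+y²) = √(0.841² + -0.002²) = 0.84100
φ = atan2(y, x) mod 360° = atan2(-0.002, 0.841) = 359.8637°
|p|² = ρ² + z² = 0.84100² + 0.831² = 1.39785
κ = 2ρ / |p|² = 2×0.84100 / 1.39785 = 1.20328
θ = 2·atan2(ρ, z) = 2·atan2(0.84100, 0.831) = 1.58276 rad
ℓ = θ/κ = 1.58276/1.20328 = 1.31537

1.2033 359.86 1.3154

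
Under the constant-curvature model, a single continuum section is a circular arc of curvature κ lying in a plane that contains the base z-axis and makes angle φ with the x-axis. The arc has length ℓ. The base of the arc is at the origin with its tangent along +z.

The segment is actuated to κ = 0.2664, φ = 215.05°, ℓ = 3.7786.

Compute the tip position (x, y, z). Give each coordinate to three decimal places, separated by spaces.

-1.430 -1.003 3.172

θ = κ·ℓ = 0.2664 × 3.7786 = 1.00662 rad
ρ = (1 − cos θ)/κ = (1 − 0.53472)/0.2664 = 1.74654
z = sin θ / κ = 0.84503/0.2664 = 3.17203
x = ρ cos φ = 1.74654 × cos(215.05°) = -1.42981
y = ρ sin φ = 1.74654 × sin(215.05°) = -1.00302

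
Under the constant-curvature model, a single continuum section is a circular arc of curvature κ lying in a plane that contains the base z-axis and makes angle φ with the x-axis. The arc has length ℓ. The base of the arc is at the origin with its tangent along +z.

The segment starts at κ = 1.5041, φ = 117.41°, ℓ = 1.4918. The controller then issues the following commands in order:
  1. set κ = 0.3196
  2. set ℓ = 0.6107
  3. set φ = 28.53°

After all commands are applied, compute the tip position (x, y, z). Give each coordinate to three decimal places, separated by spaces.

0.052 0.028 0.607

initial: κ=1.5041, φ=117.41°, ℓ=1.4918
cmd 1: set κ=0.3196 → (κ,φ,ℓ)=(0.3196,117.41°,1.4918) → tip=(-0.1606,0.3098,1.4359)
cmd 2: set ℓ=0.6107 → (κ,φ,ℓ)=(0.3196,117.41°,0.6107) → tip=(-0.0273,0.0527,0.6068)
cmd 3: set φ=28.53° → (κ,φ,ℓ)=(0.3196,28.53°,0.6107) → tip=(0.0522,0.0284,0.6068)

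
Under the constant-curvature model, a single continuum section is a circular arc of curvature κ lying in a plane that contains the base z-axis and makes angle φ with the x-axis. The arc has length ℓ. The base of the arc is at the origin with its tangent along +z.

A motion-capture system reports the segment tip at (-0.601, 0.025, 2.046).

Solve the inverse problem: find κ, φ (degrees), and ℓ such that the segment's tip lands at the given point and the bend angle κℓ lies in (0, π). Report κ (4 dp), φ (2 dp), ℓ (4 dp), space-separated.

0.2645 177.62 2.1619

ρ = √(x²+y²) = √(-0.601² + 0.025²) = 0.60152
φ = atan2(y, x) mod 360° = atan2(0.025, -0.601) = 177.6180°
|p|² = ρ² + z² = 0.60152² + 2.046² = 4.54794
κ = 2ρ / |p|² = 2×0.60152 / 4.54794 = 0.26452
θ = 2·atan2(ρ, z) = 2·atan2(0.60152, 2.046) = 0.57188 rad
ℓ = θ/κ = 0.57188/0.26452 = 2.16193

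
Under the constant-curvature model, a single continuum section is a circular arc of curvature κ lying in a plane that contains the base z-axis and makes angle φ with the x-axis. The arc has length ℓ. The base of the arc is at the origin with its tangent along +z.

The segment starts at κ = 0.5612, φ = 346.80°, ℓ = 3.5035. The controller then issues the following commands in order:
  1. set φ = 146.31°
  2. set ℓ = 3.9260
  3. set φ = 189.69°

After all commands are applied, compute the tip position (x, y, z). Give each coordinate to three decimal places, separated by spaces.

initial: κ=0.5612, φ=346.80°, ℓ=3.5035
cmd 1: set φ=146.31° → (κ,φ,ℓ)=(0.5612,146.31°,3.5035) → tip=(-2.0537,1.3691,1.6444)
cmd 2: set ℓ=3.9260 → (κ,φ,ℓ)=(0.5612,146.31°,3.9260) → tip=(-2.3591,1.5727,1.4372)
cmd 3: set φ=189.69° → (κ,φ,ℓ)=(0.5612,189.69°,3.9260) → tip=(-2.7948,-0.4772,1.4372)

-2.795 -0.477 1.437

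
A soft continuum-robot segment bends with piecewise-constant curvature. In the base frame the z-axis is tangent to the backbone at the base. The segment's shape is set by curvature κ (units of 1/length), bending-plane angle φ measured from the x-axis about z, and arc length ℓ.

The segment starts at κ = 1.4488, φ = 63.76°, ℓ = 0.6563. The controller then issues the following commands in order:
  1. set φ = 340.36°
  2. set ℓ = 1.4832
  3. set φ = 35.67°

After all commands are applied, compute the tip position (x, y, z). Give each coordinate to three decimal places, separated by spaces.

initial: κ=1.4488, φ=63.76°, ℓ=0.6563
cmd 1: set φ=340.36° → (κ,φ,ℓ)=(1.4488,340.36°,0.6563) → tip=(0.2724,-0.0972,0.5618)
cmd 2: set ℓ=1.4832 → (κ,φ,ℓ)=(1.4488,340.36°,1.4832) → tip=(1.0053,-0.3588,0.5781)
cmd 3: set φ=35.67° → (κ,φ,ℓ)=(1.4488,35.67°,1.4832) → tip=(0.8671,0.6224,0.5781)

0.867 0.622 0.578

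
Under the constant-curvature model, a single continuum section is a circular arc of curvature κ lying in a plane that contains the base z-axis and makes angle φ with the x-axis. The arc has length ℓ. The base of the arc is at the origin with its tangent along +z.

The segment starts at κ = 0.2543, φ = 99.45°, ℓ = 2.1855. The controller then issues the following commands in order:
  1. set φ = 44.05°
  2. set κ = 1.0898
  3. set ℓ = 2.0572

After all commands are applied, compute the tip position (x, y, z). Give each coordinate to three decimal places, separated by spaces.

1.070 1.035 0.719

initial: κ=0.2543, φ=99.45°, ℓ=2.1855
cmd 1: set φ=44.05° → (κ,φ,ℓ)=(0.2543,44.05°,2.1855) → tip=(0.4254,0.4115,2.0747)
cmd 2: set κ=1.0898 → (κ,φ,ℓ)=(1.0898,44.05°,2.1855) → tip=(1.1376,1.1005,0.6320)
cmd 3: set ℓ=2.0572 → (κ,φ,ℓ)=(1.0898,44.05°,2.0572) → tip=(1.0696,1.0347,0.7186)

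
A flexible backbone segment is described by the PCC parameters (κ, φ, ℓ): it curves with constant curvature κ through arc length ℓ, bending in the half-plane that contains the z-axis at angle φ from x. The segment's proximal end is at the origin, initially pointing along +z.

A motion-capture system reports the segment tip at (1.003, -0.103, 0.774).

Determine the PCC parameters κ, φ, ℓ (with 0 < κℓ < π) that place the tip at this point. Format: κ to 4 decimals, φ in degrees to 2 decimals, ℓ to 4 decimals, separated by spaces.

ρ = √(x²+y²) = √(1.003² + -0.103²) = 1.00827
φ = atan2(y, x) mod 360° = atan2(-0.103, 1.003) = 354.1367°
|p|² = ρ² + z² = 1.00827² + 0.774² = 1.61569
κ = 2ρ / |p|² = 2×1.00827 / 1.61569 = 1.24810
θ = 2·atan2(ρ, z) = 2·atan2(1.00827, 0.774) = 1.83219 rad
ℓ = θ/κ = 1.83219/1.24810 = 1.46798

1.2481 354.14 1.4680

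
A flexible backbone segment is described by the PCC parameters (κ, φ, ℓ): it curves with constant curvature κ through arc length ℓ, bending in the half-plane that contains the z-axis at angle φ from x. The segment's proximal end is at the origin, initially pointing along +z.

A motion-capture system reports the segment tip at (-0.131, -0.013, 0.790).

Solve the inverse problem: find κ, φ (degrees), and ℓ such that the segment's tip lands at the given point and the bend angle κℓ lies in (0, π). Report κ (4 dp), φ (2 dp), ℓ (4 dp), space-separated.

ρ = √(x²+y²) = √(-0.131² + -0.013²) = 0.13164
φ = atan2(y, x) mod 360° = atan2(-0.013, -0.131) = 185.6673°
|p|² = ρ² + z² = 0.13164² + 0.790² = 0.64143
κ = 2ρ / |p|² = 2×0.13164 / 0.64143 = 0.41047
θ = 2·atan2(ρ, z) = 2·atan2(0.13164, 0.790) = 0.33024 rad
ℓ = θ/κ = 0.33024/0.41047 = 0.80454

0.4105 185.67 0.8045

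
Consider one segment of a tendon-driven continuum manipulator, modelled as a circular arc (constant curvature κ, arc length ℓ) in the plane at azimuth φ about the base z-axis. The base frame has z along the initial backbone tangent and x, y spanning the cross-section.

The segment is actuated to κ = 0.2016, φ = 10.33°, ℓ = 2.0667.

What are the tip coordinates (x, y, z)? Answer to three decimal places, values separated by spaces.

θ = κ·ℓ = 0.2016 × 2.0667 = 0.41665 rad
ρ = (1 − cos θ)/κ = (1 − 0.91445)/0.2016 = 0.42435
z = sin θ / κ = 0.40470/0.2016 = 2.00742
x = ρ cos φ = 0.42435 × cos(10.33°) = 0.41747
y = ρ sin φ = 0.42435 × sin(10.33°) = 0.07609

0.417 0.076 2.007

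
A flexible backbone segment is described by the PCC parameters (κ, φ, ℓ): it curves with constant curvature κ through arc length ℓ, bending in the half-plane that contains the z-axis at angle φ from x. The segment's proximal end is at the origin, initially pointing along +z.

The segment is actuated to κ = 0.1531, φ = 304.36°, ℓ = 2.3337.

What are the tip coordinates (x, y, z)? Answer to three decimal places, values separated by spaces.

0.233 -0.341 2.284

θ = κ·ℓ = 0.1531 × 2.3337 = 0.35729 rad
ρ = (1 − cos θ)/κ = (1 − 0.93685)/0.1531 = 0.41249
z = sin θ / κ = 0.34974/0.1531 = 2.28436
x = ρ cos φ = 0.41249 × cos(304.36°) = 0.23280
y = ρ sin φ = 0.41249 × sin(304.36°) = -0.34051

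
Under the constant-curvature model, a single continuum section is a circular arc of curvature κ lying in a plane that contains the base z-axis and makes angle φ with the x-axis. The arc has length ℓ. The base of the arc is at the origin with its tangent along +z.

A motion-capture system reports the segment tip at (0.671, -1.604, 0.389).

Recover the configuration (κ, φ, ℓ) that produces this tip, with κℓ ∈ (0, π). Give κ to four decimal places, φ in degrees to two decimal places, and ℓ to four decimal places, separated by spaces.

ρ = √(x²+y²) = √(0.671² + -1.604²) = 1.73869
φ = atan2(y, x) mod 360° = atan2(-1.604, 0.671) = 292.7010°
|p|² = ρ² + z² = 1.73869² + 0.389² = 3.17438
κ = 2ρ / |p|² = 2×1.73869 / 3.17438 = 1.09545
θ = 2·atan2(ρ, z) = 2·atan2(1.73869, 0.389) = 2.70138 rad
ℓ = θ/κ = 2.70138/1.09545 = 2.46599

1.0955 292.70 2.4660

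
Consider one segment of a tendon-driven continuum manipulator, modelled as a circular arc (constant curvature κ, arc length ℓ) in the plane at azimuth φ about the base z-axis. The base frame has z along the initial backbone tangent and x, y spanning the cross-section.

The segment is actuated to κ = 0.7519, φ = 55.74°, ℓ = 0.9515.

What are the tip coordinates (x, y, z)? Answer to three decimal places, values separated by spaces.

θ = κ·ℓ = 0.7519 × 0.9515 = 0.71543 rad
ρ = (1 − cos θ)/κ = (1 − 0.75481)/0.7519 = 0.32609
z = sin θ / κ = 0.65594/0.7519 = 0.87238
x = ρ cos φ = 0.32609 × cos(55.74°) = 0.18357
y = ρ sin φ = 0.32609 × sin(55.74°) = 0.26951

0.184 0.270 0.872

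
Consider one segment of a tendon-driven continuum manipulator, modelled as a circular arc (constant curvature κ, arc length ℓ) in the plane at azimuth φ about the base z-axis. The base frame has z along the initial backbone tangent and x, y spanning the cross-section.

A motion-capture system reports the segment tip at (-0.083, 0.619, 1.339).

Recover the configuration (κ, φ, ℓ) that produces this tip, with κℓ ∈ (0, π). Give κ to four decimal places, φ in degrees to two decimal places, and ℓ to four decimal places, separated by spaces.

0.5722 97.64 1.5255

ρ = √(x²+y²) = √(-0.083² + 0.619²) = 0.62454
φ = atan2(y, x) mod 360° = atan2(0.619, -0.083) = 97.6371°
|p|² = ρ² + z² = 0.62454² + 1.339² = 2.18297
κ = 2ρ / |p|² = 2×0.62454 / 2.18297 = 0.57219
θ = 2·atan2(ρ, z) = 2·atan2(0.62454, 1.339) = 0.87285 rad
ℓ = θ/κ = 0.87285/0.57219 = 1.52545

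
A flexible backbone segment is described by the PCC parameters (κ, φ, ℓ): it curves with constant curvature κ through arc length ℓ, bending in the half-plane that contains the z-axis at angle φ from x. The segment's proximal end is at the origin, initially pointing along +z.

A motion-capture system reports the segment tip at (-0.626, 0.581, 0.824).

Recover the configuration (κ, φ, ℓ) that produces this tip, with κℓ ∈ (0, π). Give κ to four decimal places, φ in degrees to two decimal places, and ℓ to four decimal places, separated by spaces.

ρ = √(x²+y²) = √(-0.626² + 0.581²) = 0.85407
φ = atan2(y, x) mod 360° = atan2(0.581, -0.626) = 137.1351°
|p|² = ρ² + z² = 0.85407² + 0.824² = 1.40841
κ = 2ρ / |p|² = 2×0.85407 / 1.40841 = 1.21281
θ = 2·atan2(ρ, z) = 2·atan2(0.85407, 0.824) = 1.60663 rad
ℓ = θ/κ = 1.60663/1.21281 = 1.32472

1.2128 137.14 1.3247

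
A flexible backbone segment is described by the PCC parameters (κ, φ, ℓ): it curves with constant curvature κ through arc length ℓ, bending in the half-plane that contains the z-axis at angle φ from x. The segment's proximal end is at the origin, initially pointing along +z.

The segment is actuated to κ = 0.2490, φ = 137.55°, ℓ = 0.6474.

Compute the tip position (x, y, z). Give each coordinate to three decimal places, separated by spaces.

-0.038 0.035 0.645

θ = κ·ℓ = 0.2490 × 0.6474 = 0.16120 rad
ρ = (1 − cos θ)/κ = (1 − 0.98703)/0.2490 = 0.05207
z = sin θ / κ = 0.16051/0.2490 = 0.64460
x = ρ cos φ = 0.05207 × cos(137.55°) = -0.03842
y = ρ sin φ = 0.05207 × sin(137.55°) = 0.03514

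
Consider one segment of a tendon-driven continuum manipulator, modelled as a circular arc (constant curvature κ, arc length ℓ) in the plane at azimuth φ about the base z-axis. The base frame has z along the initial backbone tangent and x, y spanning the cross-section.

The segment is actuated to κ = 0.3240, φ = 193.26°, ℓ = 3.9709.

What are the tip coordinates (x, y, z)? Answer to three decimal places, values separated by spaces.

θ = κ·ℓ = 0.3240 × 3.9709 = 1.28657 rad
ρ = (1 − cos θ)/κ = (1 − 0.28041)/0.3240 = 2.22095
z = sin θ / κ = 0.95988/0.3240 = 2.96259
x = ρ cos φ = 2.22095 × cos(193.26°) = -2.16173
y = ρ sin φ = 2.22095 × sin(193.26°) = -0.50942

-2.162 -0.509 2.963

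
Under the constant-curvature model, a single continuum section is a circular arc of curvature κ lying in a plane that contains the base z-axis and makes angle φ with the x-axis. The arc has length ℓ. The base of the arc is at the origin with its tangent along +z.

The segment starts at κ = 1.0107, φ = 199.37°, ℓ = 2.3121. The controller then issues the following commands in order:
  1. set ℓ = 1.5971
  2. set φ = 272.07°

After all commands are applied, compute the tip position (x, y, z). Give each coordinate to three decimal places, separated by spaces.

0.037 -1.032 0.988

initial: κ=1.0107, φ=199.37°, ℓ=2.3121
cmd 1: set ℓ=1.5971 → (κ,φ,ℓ)=(1.0107,199.37°,1.5971) → tip=(-0.9739,-0.3424,0.9885)
cmd 2: set φ=272.07° → (κ,φ,ℓ)=(1.0107,272.07°,1.5971) → tip=(0.0373,-1.0317,0.9885)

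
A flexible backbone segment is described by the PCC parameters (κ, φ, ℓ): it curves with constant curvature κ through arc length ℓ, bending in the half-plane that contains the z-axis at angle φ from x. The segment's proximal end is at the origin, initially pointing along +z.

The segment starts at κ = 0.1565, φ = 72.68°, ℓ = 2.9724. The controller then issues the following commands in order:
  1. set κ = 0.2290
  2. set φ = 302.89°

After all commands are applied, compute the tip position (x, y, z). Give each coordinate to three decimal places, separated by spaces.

initial: κ=0.1565, φ=72.68°, ℓ=2.9724
cmd 1: set κ=0.2290 → (κ,φ,ℓ)=(0.2290,72.68°,2.9724) → tip=(0.2897,0.9290,2.7481)
cmd 2: set φ=302.89° → (κ,φ,ℓ)=(0.2290,302.89°,2.9724) → tip=(0.5285,-0.8172,2.7481)

0.528 -0.817 2.748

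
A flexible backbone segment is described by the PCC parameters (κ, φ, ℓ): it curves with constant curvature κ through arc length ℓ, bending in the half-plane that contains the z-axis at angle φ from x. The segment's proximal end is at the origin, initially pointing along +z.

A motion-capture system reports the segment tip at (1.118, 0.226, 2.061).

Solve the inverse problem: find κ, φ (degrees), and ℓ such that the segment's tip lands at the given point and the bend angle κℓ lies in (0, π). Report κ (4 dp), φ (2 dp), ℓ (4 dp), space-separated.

ρ = √(x²+y²) = √(1.118² + 0.226²) = 1.14061
φ = atan2(y, x) mod 360° = atan2(0.226, 1.118) = 11.4281°
|p|² = ρ² + z² = 1.14061² + 2.061² = 5.54872
κ = 2ρ / |p|² = 2×1.14061 / 5.54872 = 0.41113
θ = 2·atan2(ρ, z) = 2·atan2(1.14061, 2.061) = 1.01094 rad
ℓ = θ/κ = 1.01094/0.41113 = 2.45895

0.4111 11.43 2.4590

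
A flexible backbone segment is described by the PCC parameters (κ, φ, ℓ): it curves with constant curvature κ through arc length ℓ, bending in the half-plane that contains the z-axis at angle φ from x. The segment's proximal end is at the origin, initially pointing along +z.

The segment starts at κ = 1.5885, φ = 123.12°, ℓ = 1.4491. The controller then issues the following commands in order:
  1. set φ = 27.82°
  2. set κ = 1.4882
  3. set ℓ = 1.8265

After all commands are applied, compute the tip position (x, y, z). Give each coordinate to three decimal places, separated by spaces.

initial: κ=1.5885, φ=123.12°, ℓ=1.4491
cmd 1: set φ=27.82° → (κ,φ,ℓ)=(1.5885,27.82°,1.4491) → tip=(0.9285,0.4900,0.4686)
cmd 2: set κ=1.4882 → (κ,φ,ℓ)=(1.4882,27.82°,1.4491) → tip=(0.9228,0.4870,0.5599)
cmd 3: set ℓ=1.8265 → (κ,φ,ℓ)=(1.4882,27.82°,1.8265) → tip=(1.1361,0.5995,0.2761)

1.136 0.600 0.276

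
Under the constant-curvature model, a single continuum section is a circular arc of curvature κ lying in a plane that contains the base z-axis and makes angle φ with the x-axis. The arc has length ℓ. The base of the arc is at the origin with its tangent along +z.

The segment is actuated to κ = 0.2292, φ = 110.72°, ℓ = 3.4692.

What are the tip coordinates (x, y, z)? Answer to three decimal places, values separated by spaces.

-0.463 1.223 3.115

θ = κ·ℓ = 0.2292 × 3.4692 = 0.79514 rad
ρ = (1 − cos θ)/κ = (1 − 0.70018)/0.2292 = 1.30810
z = sin θ / κ = 0.71396/0.2292 = 3.11502
x = ρ cos φ = 1.30810 × cos(110.72°) = -0.46281
y = ρ sin φ = 1.30810 × sin(110.72°) = 1.22349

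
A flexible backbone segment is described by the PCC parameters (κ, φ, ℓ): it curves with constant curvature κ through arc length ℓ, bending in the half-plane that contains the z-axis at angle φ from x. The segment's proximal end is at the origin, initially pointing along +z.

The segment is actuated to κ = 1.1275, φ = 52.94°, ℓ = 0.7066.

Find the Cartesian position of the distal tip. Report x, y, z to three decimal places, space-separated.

0.161 0.213 0.634

θ = κ·ℓ = 1.1275 × 0.7066 = 0.79669 rad
ρ = (1 − cos θ)/κ = (1 − 0.69908)/1.1275 = 0.26689
z = sin θ / κ = 0.71505/1.1275 = 0.63419
x = ρ cos φ = 0.26689 × cos(52.94°) = 0.16084
y = ρ sin φ = 0.26689 × sin(52.94°) = 0.21298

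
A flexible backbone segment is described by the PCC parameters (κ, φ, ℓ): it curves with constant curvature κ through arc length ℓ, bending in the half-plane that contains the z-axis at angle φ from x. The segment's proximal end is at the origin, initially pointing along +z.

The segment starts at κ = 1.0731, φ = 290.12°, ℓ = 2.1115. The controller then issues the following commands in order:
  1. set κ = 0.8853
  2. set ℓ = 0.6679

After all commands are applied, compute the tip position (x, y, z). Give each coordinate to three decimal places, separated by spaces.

initial: κ=1.0731, φ=290.12°, ℓ=2.1115
cmd 1: set κ=0.8853 → (κ,φ,ℓ)=(0.8853,290.12°,2.1115) → tip=(0.5028,-1.3726,1.0796)
cmd 2: set ℓ=0.6679 → (κ,φ,ℓ)=(0.8853,290.12°,0.6679) → tip=(0.0660,-0.1801,0.6297)

0.066 -0.180 0.630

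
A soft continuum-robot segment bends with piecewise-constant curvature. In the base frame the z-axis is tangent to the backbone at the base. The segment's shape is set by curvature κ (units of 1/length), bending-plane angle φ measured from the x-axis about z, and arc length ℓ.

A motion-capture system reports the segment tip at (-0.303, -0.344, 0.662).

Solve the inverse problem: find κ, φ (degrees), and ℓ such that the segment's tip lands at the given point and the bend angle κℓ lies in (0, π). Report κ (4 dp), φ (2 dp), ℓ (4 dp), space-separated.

1.4140 228.63 0.8566

ρ = √(x²+y²) = √(-0.303² + -0.344²) = 0.45842
φ = atan2(y, x) mod 360° = atan2(-0.344, -0.303) = 228.6260°
|p|² = ρ² + z² = 0.45842² + 0.662² = 0.64839
κ = 2ρ / |p|² = 2×0.45842 / 0.64839 = 1.41401
θ = 2·atan2(ρ, z) = 2·atan2(0.45842, 0.662) = 1.21131 rad
ℓ = θ/κ = 1.21131/1.41401 = 0.85665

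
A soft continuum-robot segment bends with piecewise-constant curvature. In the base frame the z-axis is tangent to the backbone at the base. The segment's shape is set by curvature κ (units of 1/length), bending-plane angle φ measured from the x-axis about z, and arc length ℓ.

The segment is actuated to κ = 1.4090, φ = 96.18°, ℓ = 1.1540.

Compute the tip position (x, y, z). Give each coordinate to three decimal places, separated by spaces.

-0.081 0.745 0.709

θ = κ·ℓ = 1.4090 × 1.1540 = 1.62599 rad
ρ = (1 − cos θ)/κ = (1 − -0.05516)/1.4090 = 0.74887
z = sin θ / κ = 0.99848/1.4090 = 0.70864
x = ρ cos φ = 0.74887 × cos(96.18°) = -0.08062
y = ρ sin φ = 0.74887 × sin(96.18°) = 0.74452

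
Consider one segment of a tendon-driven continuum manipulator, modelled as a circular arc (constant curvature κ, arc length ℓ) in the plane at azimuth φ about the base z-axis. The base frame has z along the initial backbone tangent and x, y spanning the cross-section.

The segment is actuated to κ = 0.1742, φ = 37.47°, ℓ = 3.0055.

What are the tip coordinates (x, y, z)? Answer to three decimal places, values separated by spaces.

θ = κ·ℓ = 0.1742 × 3.0055 = 0.52356 rad
ρ = (1 − cos θ)/κ = (1 − 0.86605)/0.1742 = 0.76897
z = sin θ / κ = 0.49996/0.1742 = 2.87006
x = ρ cos φ = 0.76897 × cos(37.47°) = 0.61031
y = ρ sin φ = 0.76897 × sin(37.47°) = 0.46780

0.610 0.468 2.870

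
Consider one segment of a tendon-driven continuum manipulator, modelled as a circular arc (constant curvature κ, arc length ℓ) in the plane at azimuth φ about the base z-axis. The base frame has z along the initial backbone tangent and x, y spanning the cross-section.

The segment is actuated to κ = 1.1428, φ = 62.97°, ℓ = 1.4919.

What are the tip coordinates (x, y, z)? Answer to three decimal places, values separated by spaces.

0.451 0.884 0.867

θ = κ·ℓ = 1.1428 × 1.4919 = 1.70494 rad
ρ = (1 − cos θ)/κ = (1 − -0.13375)/1.1428 = 0.99208
z = sin θ / κ = 0.99102/1.1428 = 0.86718
x = ρ cos φ = 0.99208 × cos(62.97°) = 0.45086
y = ρ sin φ = 0.99208 × sin(62.97°) = 0.88371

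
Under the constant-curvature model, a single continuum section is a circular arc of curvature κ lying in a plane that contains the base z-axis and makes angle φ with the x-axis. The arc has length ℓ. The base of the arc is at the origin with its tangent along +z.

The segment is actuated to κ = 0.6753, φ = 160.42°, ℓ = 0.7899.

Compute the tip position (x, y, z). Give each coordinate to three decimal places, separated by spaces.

-0.194 0.069 0.753

θ = κ·ℓ = 0.6753 × 0.7899 = 0.53342 rad
ρ = (1 − cos θ)/κ = (1 − 0.86107)/0.6753 = 0.20573
z = sin θ / κ = 0.50848/0.6753 = 0.75297
x = ρ cos φ = 0.20573 × cos(160.42°) = -0.19383
y = ρ sin φ = 0.20573 × sin(160.42°) = 0.06894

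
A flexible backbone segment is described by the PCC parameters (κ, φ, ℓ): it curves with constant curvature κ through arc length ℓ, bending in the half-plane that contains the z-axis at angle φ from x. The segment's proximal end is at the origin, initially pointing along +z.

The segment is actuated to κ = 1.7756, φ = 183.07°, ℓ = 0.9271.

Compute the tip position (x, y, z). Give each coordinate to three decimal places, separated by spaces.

-0.605 -0.032 0.562

θ = κ·ℓ = 1.7756 × 0.9271 = 1.64616 rad
ρ = (1 − cos θ)/κ = (1 − -0.07529)/1.7756 = 0.60559
z = sin θ / κ = 0.99716/1.7756 = 0.56159
x = ρ cos φ = 0.60559 × cos(183.07°) = -0.60472
y = ρ sin φ = 0.60559 × sin(183.07°) = -0.03243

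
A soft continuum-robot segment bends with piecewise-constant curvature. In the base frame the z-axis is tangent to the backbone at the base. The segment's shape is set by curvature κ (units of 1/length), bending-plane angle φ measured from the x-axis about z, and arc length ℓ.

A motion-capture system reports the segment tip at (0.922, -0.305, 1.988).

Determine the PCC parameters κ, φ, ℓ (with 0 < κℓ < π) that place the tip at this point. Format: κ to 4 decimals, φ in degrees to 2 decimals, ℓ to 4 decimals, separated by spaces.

0.3968 341.70 2.2905

ρ = √(x²+y²) = √(0.922² + -0.305²) = 0.97114
φ = atan2(y, x) mod 360° = atan2(-0.305, 0.922) = 341.6957°
|p|² = ρ² + z² = 0.97114² + 1.988² = 4.89525
κ = 2ρ / |p|² = 2×0.97114 / 4.89525 = 0.39677
θ = 2·atan2(ρ, z) = 2·atan2(0.97114, 1.988) = 0.90881 rad
ℓ = θ/κ = 0.90881/0.39677 = 2.29054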